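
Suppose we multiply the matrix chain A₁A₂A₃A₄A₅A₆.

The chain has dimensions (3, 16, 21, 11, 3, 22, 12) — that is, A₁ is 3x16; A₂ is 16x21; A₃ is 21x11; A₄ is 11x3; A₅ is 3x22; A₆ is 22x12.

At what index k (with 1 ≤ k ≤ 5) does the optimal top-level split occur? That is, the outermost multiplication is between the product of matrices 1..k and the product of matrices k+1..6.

4

Adjacent pairs: A₁A₂ = 3·16·21 = 1008; A₂A₃ = 16·21·11 = 3696; A₃A₄ = 21·11·3 = 693; A₄A₅ = 11·3·22 = 726; A₅A₆ = 3·22·12 = 792.
Length 3: A₁..A₃: k=1: 0+3696+3·16·11=4224; k=2: 1008+0+3·21·11=1701 → min 1701 | A₂..A₄: k=2: 0+693+16·21·3=1701; k=3: 3696+0+16·11·3=4224 → min 1701 | A₃..A₅: k=3: 0+726+21·11·22=5808; k=4: 693+0+21·3·22=2079 → min 2079 | A₄..A₆: k=4: 0+792+11·3·12=1188; k=5: 726+0+11·22·12=3630 → min 1188.
Length 4: A₁..A₄: k=1: 0+1701+3·16·3=1845; k=2: 1008+693+3·21·3=1890; k=3: 1701+0+3·11·3=1800 → min 1800 | A₂..A₅: k=2: 0+2079+16·21·22=9471; k=3: 3696+726+16·11·22=8294; k=4: 1701+0+16·3·22=2757 → min 2757 | A₃..A₆: k=3: 0+1188+21·11·12=3960; k=4: 693+792+21·3·12=2241; k=5: 2079+0+21·22·12=7623 → min 2241.
Length 5: A₁..A₅: k=1: 0+2757+3·16·22=3813; k=2: 1008+2079+3·21·22=4473; k=3: 1701+726+3·11·22=3153; k=4: 1800+0+3·3·22=1998 → min 1998 | A₂..A₆: k=2: 0+2241+16·21·12=6273; k=3: 3696+1188+16·11·12=6996; k=4: 1701+792+16·3·12=3069; k=5: 2757+0+16·22·12=6981 → min 3069.
Top-level splits: k=1: (A₁..A₁)·(A₂..A₆) → 0+3069+3·16·12 = 3645; k=2: (A₁..A₂)·(A₃..A₆) → 1008+2241+3·21·12 = 4005; k=3: (A₁..A₃)·(A₄..A₆) → 1701+1188+3·11·12 = 3285; k=4: (A₁..A₄)·(A₅..A₆) → 1800+792+3·3·12 = 2700; k=5: (A₁..A₅)·(A₆..A₆) → 1998+0+3·22·12 = 2790.
Best split is after A₄, i.e. k = 4.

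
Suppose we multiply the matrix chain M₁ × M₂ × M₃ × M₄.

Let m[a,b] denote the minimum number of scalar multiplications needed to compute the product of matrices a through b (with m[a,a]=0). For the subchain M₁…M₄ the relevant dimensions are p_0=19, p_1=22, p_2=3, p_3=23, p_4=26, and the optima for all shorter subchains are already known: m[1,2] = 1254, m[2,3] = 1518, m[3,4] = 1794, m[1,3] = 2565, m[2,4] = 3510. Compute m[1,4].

4530

m[1,4] = min over k∈[1,3] of m[1,k]+m[k+1,4]+p_{0}·p_k·p_{4}.
k=1: 0 + 3510 + 19·22·26 = 14378; k=2: 1254 + 1794 + 19·3·26 = 4530; k=3: 2565 + 0 + 19·23·26 = 13927.
Minimum: 4530 at k=2.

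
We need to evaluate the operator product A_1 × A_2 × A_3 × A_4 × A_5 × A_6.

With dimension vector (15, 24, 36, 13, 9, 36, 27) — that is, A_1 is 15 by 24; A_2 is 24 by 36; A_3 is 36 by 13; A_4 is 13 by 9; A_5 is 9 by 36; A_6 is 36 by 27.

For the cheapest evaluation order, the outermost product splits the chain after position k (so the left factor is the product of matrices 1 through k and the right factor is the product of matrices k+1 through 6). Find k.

4

Adjacent pairs: A_1A_2 = 15·24·36 = 12960; A_2A_3 = 24·36·13 = 11232; A_3A_4 = 36·13·9 = 4212; A_4A_5 = 13·9·36 = 4212; A_5A_6 = 9·36·27 = 8748.
Length 3: A_1..A_3: k=1: 0+11232+15·24·13=15912; k=2: 12960+0+15·36·13=19980 → min 15912 | A_2..A_4: k=2: 0+4212+24·36·9=11988; k=3: 11232+0+24·13·9=14040 → min 11988 | A_3..A_5: k=3: 0+4212+36·13·36=21060; k=4: 4212+0+36·9·36=15876 → min 15876 | A_4..A_6: k=4: 0+8748+13·9·27=11907; k=5: 4212+0+13·36·27=16848 → min 11907.
Length 4: A_1..A_4: k=1: 0+11988+15·24·9=15228; k=2: 12960+4212+15·36·9=22032; k=3: 15912+0+15·13·9=17667 → min 15228 | A_2..A_5: k=2: 0+15876+24·36·36=46980; k=3: 11232+4212+24·13·36=26676; k=4: 11988+0+24·9·36=19764 → min 19764 | A_3..A_6: k=3: 0+11907+36·13·27=24543; k=4: 4212+8748+36·9·27=21708; k=5: 15876+0+36·36·27=50868 → min 21708.
Length 5: A_1..A_5: k=1: 0+19764+15·24·36=32724; k=2: 12960+15876+15·36·36=48276; k=3: 15912+4212+15·13·36=27144; k=4: 15228+0+15·9·36=20088 → min 20088 | A_2..A_6: k=2: 0+21708+24·36·27=45036; k=3: 11232+11907+24·13·27=31563; k=4: 11988+8748+24·9·27=26568; k=5: 19764+0+24·36·27=43092 → min 26568.
Top-level splits: k=1: (A_1..A_1)·(A_2..A_6) → 0+26568+15·24·27 = 36288; k=2: (A_1..A_2)·(A_3..A_6) → 12960+21708+15·36·27 = 49248; k=3: (A_1..A_3)·(A_4..A_6) → 15912+11907+15·13·27 = 33084; k=4: (A_1..A_4)·(A_5..A_6) → 15228+8748+15·9·27 = 27621; k=5: (A_1..A_5)·(A_6..A_6) → 20088+0+15·36·27 = 34668.
Best split is after A_4, i.e. k = 4.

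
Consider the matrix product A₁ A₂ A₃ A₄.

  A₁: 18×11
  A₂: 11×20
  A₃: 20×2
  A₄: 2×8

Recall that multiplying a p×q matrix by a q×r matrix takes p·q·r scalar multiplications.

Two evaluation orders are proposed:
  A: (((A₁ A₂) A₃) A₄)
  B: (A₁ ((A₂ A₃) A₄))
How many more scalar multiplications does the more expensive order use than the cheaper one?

Order A = (((A₁ A₂) A₃) A₄): (A₁ A₂): 18×11 by 11×20 → 18×20, cost 18·11·20 = 3960; ((A₁ A₂) A₃): 18×20 by 20×2 → 18×2, cost 18·20·2 = 720; cumulative 4680; (((A₁ A₂) A₃) A₄): 18×2 by 2×8 → 18×8, cost 18·2·8 = 288; cumulative 4968. Total 4968.
Order B = (A₁ ((A₂ A₃) A₄)): (A₂ A₃): 11×20 by 20×2 → 11×2, cost 11·20·2 = 440; ((A₂ A₃) A₄): 11×2 by 2×8 → 11×8, cost 11·2·8 = 176; cumulative 616; (A₁ ((A₂ A₃) A₄)): 18×11 by 11×8 → 18×8, cost 18·11·8 = 1584; cumulative 2200. Total 2200.
Difference: |4968 − 2200| = 2768.

2768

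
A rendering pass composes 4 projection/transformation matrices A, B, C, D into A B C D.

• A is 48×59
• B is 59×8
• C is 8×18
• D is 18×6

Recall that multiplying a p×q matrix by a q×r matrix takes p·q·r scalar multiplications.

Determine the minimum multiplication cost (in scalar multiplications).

Adjacent pairs: AB = 48·59·8 = 22656; BC = 59·8·18 = 8496; CD = 8·18·6 = 864.
Length 3: A..C: k=1: 0+8496+48·59·18=59472; k=2: 22656+0+48·8·18=29568 → min 29568 | B..D: k=2: 0+864+59·8·6=3696; k=3: 8496+0+59·18·6=14868 → min 3696.
Length 4: A..D: k=1: 0+3696+48·59·6=20688; k=2: 22656+864+48·8·6=25824; k=3: 29568+0+48·18·6=34752 → min 20688.
Optimal order: (A (B (C D))) with cost 20688.

20688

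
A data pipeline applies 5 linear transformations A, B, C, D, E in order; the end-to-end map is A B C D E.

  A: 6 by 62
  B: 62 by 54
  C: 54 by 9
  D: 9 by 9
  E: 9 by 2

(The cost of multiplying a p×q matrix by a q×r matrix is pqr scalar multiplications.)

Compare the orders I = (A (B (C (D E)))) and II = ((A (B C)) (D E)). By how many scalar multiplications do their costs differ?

Order I = (A (B (C (D E)))): (D E): 9×9 by 9×2 → 9×2, cost 9·9·2 = 162; (C (D E)): 54×9 by 9×2 → 54×2, cost 54·9·2 = 972; cumulative 1134; (B (C (D E))): 62×54 by 54×2 → 62×2, cost 62·54·2 = 6696; cumulative 7830; (A (B (C (D E)))): 6×62 by 62×2 → 6×2, cost 6·62·2 = 744; cumulative 8574. Total 8574.
Order II = ((A (B C)) (D E)): (B C): 62×54 by 54×9 → 62×9, cost 62·54·9 = 30132; (A (B C)): 6×62 by 62×9 → 6×9, cost 6·62·9 = 3348; cumulative 33480; (D E): 9×9 by 9×2 → 9×2, cost 9·9·2 = 162; ((A (B C)) (D E)): 6×9 by 9×2 → 6×2, cost 6·9·2 = 108; cumulative 33750. Total 33750.
Difference: |8574 − 33750| = 25176.

25176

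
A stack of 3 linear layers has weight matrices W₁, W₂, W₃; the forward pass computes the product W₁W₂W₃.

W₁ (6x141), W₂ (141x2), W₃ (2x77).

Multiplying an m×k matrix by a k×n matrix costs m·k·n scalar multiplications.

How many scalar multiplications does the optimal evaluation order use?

Order (W₁(W₂W₃)): (W₂W₃): 141×2 by 2×77 → 141×77, cost 141·2·77 = 21714; (W₁(W₂W₃)): 6×141 by 141×77 → 6×77, cost 6·141·77 = 65142; cumulative 86856. Total 86856.
Order ((W₁W₂)W₃): (W₁W₂): 6×141 by 141×2 → 6×2, cost 6·141·2 = 1692; ((W₁W₂)W₃): 6×2 by 2×77 → 6×77, cost 6·2·77 = 924; cumulative 2616. Total 2616.
Minimum: 2616.

2616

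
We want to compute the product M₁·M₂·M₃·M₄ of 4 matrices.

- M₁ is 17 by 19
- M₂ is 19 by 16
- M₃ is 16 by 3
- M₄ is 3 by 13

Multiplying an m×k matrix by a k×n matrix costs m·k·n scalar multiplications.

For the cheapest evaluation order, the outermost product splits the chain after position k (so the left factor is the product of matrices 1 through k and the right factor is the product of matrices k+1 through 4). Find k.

Adjacent pairs: M₁M₂ = 17·19·16 = 5168; M₂M₃ = 19·16·3 = 912; M₃M₄ = 16·3·13 = 624.
Length 3: M₁..M₃: k=1: 0+912+17·19·3=1881; k=2: 5168+0+17·16·3=5984 → min 1881 | M₂..M₄: k=2: 0+624+19·16·13=4576; k=3: 912+0+19·3·13=1653 → min 1653.
Top-level splits: k=1: (M₁..M₁)·(M₂..M₄) → 0+1653+17·19·13 = 5852; k=2: (M₁..M₂)·(M₃..M₄) → 5168+624+17·16·13 = 9328; k=3: (M₁..M₃)·(M₄..M₄) → 1881+0+17·3·13 = 2544.
Best split is after M₃, i.e. k = 3.

3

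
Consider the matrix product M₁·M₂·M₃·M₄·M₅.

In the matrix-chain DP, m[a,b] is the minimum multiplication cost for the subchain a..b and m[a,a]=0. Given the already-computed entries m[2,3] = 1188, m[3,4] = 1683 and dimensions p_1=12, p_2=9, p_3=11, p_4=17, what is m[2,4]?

3432

m[2,4] = min over k∈[2,3] of m[2,k]+m[k+1,4]+p_{1}·p_k·p_{4}.
k=2: 0 + 1683 + 12·9·17 = 3519; k=3: 1188 + 0 + 12·11·17 = 3432.
Minimum: 3432 at k=3.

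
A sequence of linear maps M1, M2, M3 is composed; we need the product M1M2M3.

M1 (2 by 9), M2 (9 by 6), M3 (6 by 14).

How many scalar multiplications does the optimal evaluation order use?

276

Order (M1(M2M3)): (M2M3): 9×6 by 6×14 → 9×14, cost 9·6·14 = 756; (M1(M2M3)): 2×9 by 9×14 → 2×14, cost 2·9·14 = 252; cumulative 1008. Total 1008.
Order ((M1M2)M3): (M1M2): 2×9 by 9×6 → 2×6, cost 2·9·6 = 108; ((M1M2)M3): 2×6 by 6×14 → 2×14, cost 2·6·14 = 168; cumulative 276. Total 276.
Minimum: 276.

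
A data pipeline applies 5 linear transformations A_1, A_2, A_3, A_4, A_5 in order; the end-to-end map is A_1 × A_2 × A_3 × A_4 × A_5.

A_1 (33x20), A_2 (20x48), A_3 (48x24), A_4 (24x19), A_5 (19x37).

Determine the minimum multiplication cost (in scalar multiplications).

67899

Adjacent pairs: A_1A_2 = 33·20·48 = 31680; A_2A_3 = 20·48·24 = 23040; A_3A_4 = 48·24·19 = 21888; A_4A_5 = 24·19·37 = 16872.
Length 3: A_1..A_3: k=1: 0+23040+33·20·24=38880; k=2: 31680+0+33·48·24=69696 → min 38880 | A_2..A_4: k=2: 0+21888+20·48·19=40128; k=3: 23040+0+20·24·19=32160 → min 32160 | A_3..A_5: k=3: 0+16872+48·24·37=59496; k=4: 21888+0+48·19·37=55632 → min 55632.
Length 4: A_1..A_4: k=1: 0+32160+33·20·19=44700; k=2: 31680+21888+33·48·19=83664; k=3: 38880+0+33·24·19=53928 → min 44700 | A_2..A_5: k=2: 0+55632+20·48·37=91152; k=3: 23040+16872+20·24·37=57672; k=4: 32160+0+20·19·37=46220 → min 46220.
Length 5: A_1..A_5: k=1: 0+46220+33·20·37=70640; k=2: 31680+55632+33·48·37=145920; k=3: 38880+16872+33·24·37=85056; k=4: 44700+0+33·19·37=67899 → min 67899.
Optimal order: ((A_1 × ((A_2 × A_3) × A_4)) × A_5) with cost 67899.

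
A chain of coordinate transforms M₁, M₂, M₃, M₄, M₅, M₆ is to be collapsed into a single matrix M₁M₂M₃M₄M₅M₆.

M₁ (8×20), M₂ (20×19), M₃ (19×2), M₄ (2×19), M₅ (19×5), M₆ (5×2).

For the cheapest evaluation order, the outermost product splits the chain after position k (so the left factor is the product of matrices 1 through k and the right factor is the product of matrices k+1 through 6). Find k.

3

Adjacent pairs: M₁M₂ = 8·20·19 = 3040; M₂M₃ = 20·19·2 = 760; M₃M₄ = 19·2·19 = 722; M₄M₅ = 2·19·5 = 190; M₅M₆ = 19·5·2 = 190.
Length 3: M₁..M₃: k=1: 0+760+8·20·2=1080; k=2: 3040+0+8·19·2=3344 → min 1080 | M₂..M₄: k=2: 0+722+20·19·19=7942; k=3: 760+0+20·2·19=1520 → min 1520 | M₃..M₅: k=3: 0+190+19·2·5=380; k=4: 722+0+19·19·5=2527 → min 380 | M₄..M₆: k=4: 0+190+2·19·2=266; k=5: 190+0+2·5·2=210 → min 210.
Length 4: M₁..M₄: k=1: 0+1520+8·20·19=4560; k=2: 3040+722+8·19·19=6650; k=3: 1080+0+8·2·19=1384 → min 1384 | M₂..M₅: k=2: 0+380+20·19·5=2280; k=3: 760+190+20·2·5=1150; k=4: 1520+0+20·19·5=3420 → min 1150 | M₃..M₆: k=3: 0+210+19·2·2=286; k=4: 722+190+19·19·2=1634; k=5: 380+0+19·5·2=570 → min 286.
Length 5: M₁..M₅: k=1: 0+1150+8·20·5=1950; k=2: 3040+380+8·19·5=4180; k=3: 1080+190+8·2·5=1350; k=4: 1384+0+8·19·5=2144 → min 1350 | M₂..M₆: k=2: 0+286+20·19·2=1046; k=3: 760+210+20·2·2=1050; k=4: 1520+190+20·19·2=2470; k=5: 1150+0+20·5·2=1350 → min 1046.
Top-level splits: k=1: (M₁..M₁)·(M₂..M₆) → 0+1046+8·20·2 = 1366; k=2: (M₁..M₂)·(M₃..M₆) → 3040+286+8·19·2 = 3630; k=3: (M₁..M₃)·(M₄..M₆) → 1080+210+8·2·2 = 1322; k=4: (M₁..M₄)·(M₅..M₆) → 1384+190+8·19·2 = 1878; k=5: (M₁..M₅)·(M₆..M₆) → 1350+0+8·5·2 = 1430.
Best split is after M₃, i.e. k = 3.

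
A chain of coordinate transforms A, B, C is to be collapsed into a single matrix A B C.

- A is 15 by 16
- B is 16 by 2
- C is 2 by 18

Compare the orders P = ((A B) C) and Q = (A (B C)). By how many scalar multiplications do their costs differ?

Order P = ((A B) C): (A B): 15×16 by 16×2 → 15×2, cost 15·16·2 = 480; ((A B) C): 15×2 by 2×18 → 15×18, cost 15·2·18 = 540; cumulative 1020. Total 1020.
Order Q = (A (B C)): (B C): 16×2 by 2×18 → 16×18, cost 16·2·18 = 576; (A (B C)): 15×16 by 16×18 → 15×18, cost 15·16·18 = 4320; cumulative 4896. Total 4896.
Difference: |1020 − 4896| = 3876.

3876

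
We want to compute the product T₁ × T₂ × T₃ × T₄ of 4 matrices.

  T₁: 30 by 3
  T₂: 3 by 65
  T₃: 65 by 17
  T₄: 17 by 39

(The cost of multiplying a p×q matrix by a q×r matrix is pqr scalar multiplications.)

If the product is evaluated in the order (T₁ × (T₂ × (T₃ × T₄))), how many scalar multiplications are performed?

54210

(T₃ × T₄): 65×17 by 17×39 → 65×39, cost 65·17·39 = 43095
(T₂ × (T₃ × T₄)): 3×65 by 65×39 → 3×39, cost 3·65·39 = 7605; cumulative 50700
(T₁ × (T₂ × (T₃ × T₄))): 30×3 by 3×39 → 30×39, cost 30·3·39 = 3510; cumulative 54210
Total: 54210 scalar multiplications.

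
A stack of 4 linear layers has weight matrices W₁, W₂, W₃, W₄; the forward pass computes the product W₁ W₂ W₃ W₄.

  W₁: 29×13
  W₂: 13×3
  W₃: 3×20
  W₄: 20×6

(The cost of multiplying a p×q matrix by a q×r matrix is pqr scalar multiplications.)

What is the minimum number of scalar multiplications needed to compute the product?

2013

Adjacent pairs: W₁W₂ = 29·13·3 = 1131; W₂W₃ = 13·3·20 = 780; W₃W₄ = 3·20·6 = 360.
Length 3: W₁..W₃: k=1: 0+780+29·13·20=8320; k=2: 1131+0+29·3·20=2871 → min 2871 | W₂..W₄: k=2: 0+360+13·3·6=594; k=3: 780+0+13·20·6=2340 → min 594.
Length 4: W₁..W₄: k=1: 0+594+29·13·6=2856; k=2: 1131+360+29·3·6=2013; k=3: 2871+0+29·20·6=6351 → min 2013.
Optimal order: ((W₁ W₂) (W₃ W₄)) with cost 2013.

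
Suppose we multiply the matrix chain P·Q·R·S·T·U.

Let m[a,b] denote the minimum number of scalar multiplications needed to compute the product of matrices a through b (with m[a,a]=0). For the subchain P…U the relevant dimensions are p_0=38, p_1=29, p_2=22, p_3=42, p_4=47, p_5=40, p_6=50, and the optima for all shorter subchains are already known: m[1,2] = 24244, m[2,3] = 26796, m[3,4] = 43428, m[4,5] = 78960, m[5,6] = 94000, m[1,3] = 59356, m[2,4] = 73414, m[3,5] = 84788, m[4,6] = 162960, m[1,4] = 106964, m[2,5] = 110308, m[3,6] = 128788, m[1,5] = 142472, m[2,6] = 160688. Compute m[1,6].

m[1,6] = min over k∈[1,5] of m[1,k]+m[k+1,6]+p_{0}·p_k·p_{6}.
k=1: 0 + 160688 + 38·29·50 = 215788; k=2: 24244 + 128788 + 38·22·50 = 194832; k=3: 59356 + 162960 + 38·42·50 = 302116; k=4: 106964 + 94000 + 38·47·50 = 290264; k=5: 142472 + 0 + 38·40·50 = 218472.
Minimum: 194832 at k=2.

194832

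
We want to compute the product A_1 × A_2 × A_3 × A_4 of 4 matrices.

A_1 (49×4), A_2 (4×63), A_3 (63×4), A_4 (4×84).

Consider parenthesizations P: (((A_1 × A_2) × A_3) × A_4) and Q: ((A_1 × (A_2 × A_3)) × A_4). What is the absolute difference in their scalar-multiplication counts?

22904

Order P = (((A_1 × A_2) × A_3) × A_4): (A_1 × A_2): 49×4 by 4×63 → 49×63, cost 49·4·63 = 12348; ((A_1 × A_2) × A_3): 49×63 by 63×4 → 49×4, cost 49·63·4 = 12348; cumulative 24696; (((A_1 × A_2) × A_3) × A_4): 49×4 by 4×84 → 49×84, cost 49·4·84 = 16464; cumulative 41160. Total 41160.
Order Q = ((A_1 × (A_2 × A_3)) × A_4): (A_2 × A_3): 4×63 by 63×4 → 4×4, cost 4·63·4 = 1008; (A_1 × (A_2 × A_3)): 49×4 by 4×4 → 49×4, cost 49·4·4 = 784; cumulative 1792; ((A_1 × (A_2 × A_3)) × A_4): 49×4 by 4×84 → 49×84, cost 49·4·84 = 16464; cumulative 18256. Total 18256.
Difference: |41160 − 18256| = 22904.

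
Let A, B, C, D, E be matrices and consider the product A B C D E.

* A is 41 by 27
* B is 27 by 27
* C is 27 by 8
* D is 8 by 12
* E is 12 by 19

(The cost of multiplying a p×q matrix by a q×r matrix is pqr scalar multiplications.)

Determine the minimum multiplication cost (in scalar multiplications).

22744

Adjacent pairs: AB = 41·27·27 = 29889; BC = 27·27·8 = 5832; CD = 27·8·12 = 2592; DE = 8·12·19 = 1824.
Length 3: A..C: k=1: 0+5832+41·27·8=14688; k=2: 29889+0+41·27·8=38745 → min 14688 | B..D: k=2: 0+2592+27·27·12=11340; k=3: 5832+0+27·8·12=8424 → min 8424 | C..E: k=3: 0+1824+27·8·19=5928; k=4: 2592+0+27·12·19=8748 → min 5928.
Length 4: A..D: k=1: 0+8424+41·27·12=21708; k=2: 29889+2592+41·27·12=45765; k=3: 14688+0+41·8·12=18624 → min 18624 | B..E: k=2: 0+5928+27·27·19=19779; k=3: 5832+1824+27·8·19=11760; k=4: 8424+0+27·12·19=14580 → min 11760.
Length 5: A..E: k=1: 0+11760+41·27·19=32793; k=2: 29889+5928+41·27·19=56850; k=3: 14688+1824+41·8·19=22744; k=4: 18624+0+41·12·19=27972 → min 22744.
Optimal order: ((A (B C)) (D E)) with cost 22744.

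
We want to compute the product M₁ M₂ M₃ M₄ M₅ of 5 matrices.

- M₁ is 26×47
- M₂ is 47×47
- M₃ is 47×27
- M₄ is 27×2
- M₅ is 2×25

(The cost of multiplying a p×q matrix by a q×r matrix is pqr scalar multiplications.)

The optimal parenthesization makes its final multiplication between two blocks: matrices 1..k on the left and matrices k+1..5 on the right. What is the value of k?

4

Adjacent pairs: M₁M₂ = 26·47·47 = 57434; M₂M₃ = 47·47·27 = 59643; M₃M₄ = 47·27·2 = 2538; M₄M₅ = 27·2·25 = 1350.
Length 3: M₁..M₃: k=1: 0+59643+26·47·27=92637; k=2: 57434+0+26·47·27=90428 → min 90428 | M₂..M₄: k=2: 0+2538+47·47·2=6956; k=3: 59643+0+47·27·2=62181 → min 6956 | M₃..M₅: k=3: 0+1350+47·27·25=33075; k=4: 2538+0+47·2·25=4888 → min 4888.
Length 4: M₁..M₄: k=1: 0+6956+26·47·2=9400; k=2: 57434+2538+26·47·2=62416; k=3: 90428+0+26·27·2=91832 → min 9400 | M₂..M₅: k=2: 0+4888+47·47·25=60113; k=3: 59643+1350+47·27·25=92718; k=4: 6956+0+47·2·25=9306 → min 9306.
Top-level splits: k=1: (M₁..M₁)·(M₂..M₅) → 0+9306+26·47·25 = 39856; k=2: (M₁..M₂)·(M₃..M₅) → 57434+4888+26·47·25 = 92872; k=3: (M₁..M₃)·(M₄..M₅) → 90428+1350+26·27·25 = 109328; k=4: (M₁..M₄)·(M₅..M₅) → 9400+0+26·2·25 = 10700.
Best split is after M₄, i.e. k = 4.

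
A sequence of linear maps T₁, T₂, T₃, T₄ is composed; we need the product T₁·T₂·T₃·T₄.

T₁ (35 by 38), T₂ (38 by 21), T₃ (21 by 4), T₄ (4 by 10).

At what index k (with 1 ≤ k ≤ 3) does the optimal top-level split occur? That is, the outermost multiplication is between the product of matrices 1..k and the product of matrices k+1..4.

3

Adjacent pairs: T₁T₂ = 35·38·21 = 27930; T₂T₃ = 38·21·4 = 3192; T₃T₄ = 21·4·10 = 840.
Length 3: T₁..T₃: k=1: 0+3192+35·38·4=8512; k=2: 27930+0+35·21·4=30870 → min 8512 | T₂..T₄: k=2: 0+840+38·21·10=8820; k=3: 3192+0+38·4·10=4712 → min 4712.
Top-level splits: k=1: (T₁..T₁)·(T₂..T₄) → 0+4712+35·38·10 = 18012; k=2: (T₁..T₂)·(T₃..T₄) → 27930+840+35·21·10 = 36120; k=3: (T₁..T₃)·(T₄..T₄) → 8512+0+35·4·10 = 9912.
Best split is after T₃, i.e. k = 3.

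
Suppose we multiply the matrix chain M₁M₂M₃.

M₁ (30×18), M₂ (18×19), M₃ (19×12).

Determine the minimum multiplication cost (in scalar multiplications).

Order (M₁(M₂M₃)): (M₂M₃): 18×19 by 19×12 → 18×12, cost 18·19·12 = 4104; (M₁(M₂M₃)): 30×18 by 18×12 → 30×12, cost 30·18·12 = 6480; cumulative 10584. Total 10584.
Order ((M₁M₂)M₃): (M₁M₂): 30×18 by 18×19 → 30×19, cost 30·18·19 = 10260; ((M₁M₂)M₃): 30×19 by 19×12 → 30×12, cost 30·19·12 = 6840; cumulative 17100. Total 17100.
Minimum: 10584.

10584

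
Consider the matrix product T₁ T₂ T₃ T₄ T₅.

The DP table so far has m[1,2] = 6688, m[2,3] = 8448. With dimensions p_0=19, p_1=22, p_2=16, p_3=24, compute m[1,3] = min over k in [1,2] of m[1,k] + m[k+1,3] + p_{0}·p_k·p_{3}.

13984

m[1,3] = min over k∈[1,2] of m[1,k]+m[k+1,3]+p_{0}·p_k·p_{3}.
k=1: 0 + 8448 + 19·22·24 = 18480; k=2: 6688 + 0 + 19·16·24 = 13984.
Minimum: 13984 at k=2.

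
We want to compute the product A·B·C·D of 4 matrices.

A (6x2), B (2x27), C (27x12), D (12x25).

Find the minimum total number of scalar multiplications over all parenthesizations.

Adjacent pairs: AB = 6·2·27 = 324; BC = 2·27·12 = 648; CD = 27·12·25 = 8100.
Length 3: A..C: k=1: 0+648+6·2·12=792; k=2: 324+0+6·27·12=2268 → min 792 | B..D: k=2: 0+8100+2·27·25=9450; k=3: 648+0+2·12·25=1248 → min 1248.
Length 4: A..D: k=1: 0+1248+6·2·25=1548; k=2: 324+8100+6·27·25=12474; k=3: 792+0+6·12·25=2592 → min 1548.
Optimal order: (A·((B·C)·D)) with cost 1548.

1548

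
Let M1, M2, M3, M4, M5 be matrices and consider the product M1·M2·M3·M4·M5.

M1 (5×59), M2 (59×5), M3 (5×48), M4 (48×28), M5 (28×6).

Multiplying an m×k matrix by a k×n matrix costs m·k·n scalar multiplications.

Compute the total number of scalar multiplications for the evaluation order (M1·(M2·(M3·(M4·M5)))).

13044

(M4·M5): 48×28 by 28×6 → 48×6, cost 48·28·6 = 8064
(M3·(M4·M5)): 5×48 by 48×6 → 5×6, cost 5·48·6 = 1440; cumulative 9504
(M2·(M3·(M4·M5))): 59×5 by 5×6 → 59×6, cost 59·5·6 = 1770; cumulative 11274
(M1·(M2·(M3·(M4·M5)))): 5×59 by 59×6 → 5×6, cost 5·59·6 = 1770; cumulative 13044
Total: 13044 scalar multiplications.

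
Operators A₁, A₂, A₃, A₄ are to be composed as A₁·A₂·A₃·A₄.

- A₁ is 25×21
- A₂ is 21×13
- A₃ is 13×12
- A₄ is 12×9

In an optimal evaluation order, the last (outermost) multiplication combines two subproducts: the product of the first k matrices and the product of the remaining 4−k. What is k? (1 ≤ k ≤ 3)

1

Adjacent pairs: A₁A₂ = 25·21·13 = 6825; A₂A₃ = 21·13·12 = 3276; A₃A₄ = 13·12·9 = 1404.
Length 3: A₁..A₃: k=1: 0+3276+25·21·12=9576; k=2: 6825+0+25·13·12=10725 → min 9576 | A₂..A₄: k=2: 0+1404+21·13·9=3861; k=3: 3276+0+21·12·9=5544 → min 3861.
Top-level splits: k=1: (A₁..A₁)·(A₂..A₄) → 0+3861+25·21·9 = 8586; k=2: (A₁..A₂)·(A₃..A₄) → 6825+1404+25·13·9 = 11154; k=3: (A₁..A₃)·(A₄..A₄) → 9576+0+25·12·9 = 12276.
Best split is after A₁, i.e. k = 1.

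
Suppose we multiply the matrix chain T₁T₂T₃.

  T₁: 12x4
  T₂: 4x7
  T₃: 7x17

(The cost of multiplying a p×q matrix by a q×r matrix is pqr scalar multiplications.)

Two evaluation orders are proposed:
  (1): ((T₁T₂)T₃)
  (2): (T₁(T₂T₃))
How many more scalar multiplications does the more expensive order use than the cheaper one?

472

Order (1) = ((T₁T₂)T₃): (T₁T₂): 12×4 by 4×7 → 12×7, cost 12·4·7 = 336; ((T₁T₂)T₃): 12×7 by 7×17 → 12×17, cost 12·7·17 = 1428; cumulative 1764. Total 1764.
Order (2) = (T₁(T₂T₃)): (T₂T₃): 4×7 by 7×17 → 4×17, cost 4·7·17 = 476; (T₁(T₂T₃)): 12×4 by 4×17 → 12×17, cost 12·4·17 = 816; cumulative 1292. Total 1292.
Difference: |1764 − 1292| = 472.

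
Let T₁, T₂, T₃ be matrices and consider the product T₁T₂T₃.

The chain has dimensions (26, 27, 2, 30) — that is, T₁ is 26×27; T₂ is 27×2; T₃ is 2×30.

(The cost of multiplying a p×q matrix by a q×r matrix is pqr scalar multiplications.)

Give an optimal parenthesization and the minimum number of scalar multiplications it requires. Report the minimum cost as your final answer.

2964

(T₁(T₂T₃)): cost 22680.
((T₁T₂)T₃): cost 2964.
Optimal: ((T₁T₂)T₃) with cost 2964.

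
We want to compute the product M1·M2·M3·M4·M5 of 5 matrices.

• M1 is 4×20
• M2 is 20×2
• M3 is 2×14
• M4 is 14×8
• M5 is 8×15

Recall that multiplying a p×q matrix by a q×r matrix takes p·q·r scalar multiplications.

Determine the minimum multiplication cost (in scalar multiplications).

Adjacent pairs: M1M2 = 4·20·2 = 160; M2M3 = 20·2·14 = 560; M3M4 = 2·14·8 = 224; M4M5 = 14·8·15 = 1680.
Length 3: M1..M3: k=1: 0+560+4·20·14=1680; k=2: 160+0+4·2·14=272 → min 272 | M2..M4: k=2: 0+224+20·2·8=544; k=3: 560+0+20·14·8=2800 → min 544 | M3..M5: k=3: 0+1680+2·14·15=2100; k=4: 224+0+2·8·15=464 → min 464.
Length 4: M1..M4: k=1: 0+544+4·20·8=1184; k=2: 160+224+4·2·8=448; k=3: 272+0+4·14·8=720 → min 448 | M2..M5: k=2: 0+464+20·2·15=1064; k=3: 560+1680+20·14·15=6440; k=4: 544+0+20·8·15=2944 → min 1064.
Length 5: M1..M5: k=1: 0+1064+4·20·15=2264; k=2: 160+464+4·2·15=744; k=3: 272+1680+4·14·15=2792; k=4: 448+0+4·8·15=928 → min 744.
Optimal order: ((M1·M2)·((M3·M4)·M5)) with cost 744.

744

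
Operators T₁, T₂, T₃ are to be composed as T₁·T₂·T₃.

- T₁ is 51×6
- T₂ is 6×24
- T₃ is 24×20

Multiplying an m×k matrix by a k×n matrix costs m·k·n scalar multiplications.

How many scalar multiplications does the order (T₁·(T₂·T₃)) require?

9000

(T₂·T₃): 6×24 by 24×20 → 6×20, cost 6·24·20 = 2880
(T₁·(T₂·T₃)): 51×6 by 6×20 → 51×20, cost 51·6·20 = 6120; cumulative 9000
Total: 9000 scalar multiplications.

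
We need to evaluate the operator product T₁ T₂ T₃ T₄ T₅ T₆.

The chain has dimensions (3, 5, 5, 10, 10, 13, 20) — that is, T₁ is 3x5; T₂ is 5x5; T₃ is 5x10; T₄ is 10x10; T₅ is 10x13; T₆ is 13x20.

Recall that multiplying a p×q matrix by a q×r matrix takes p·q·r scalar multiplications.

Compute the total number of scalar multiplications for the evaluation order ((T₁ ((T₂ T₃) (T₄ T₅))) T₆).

(T₂ T₃): 5×5 by 5×10 → 5×10, cost 5·5·10 = 250
(T₄ T₅): 10×10 by 10×13 → 10×13, cost 10·10·13 = 1300
((T₂ T₃) (T₄ T₅)): 5×10 by 10×13 → 5×13, cost 5·10·13 = 650; cumulative 2200
(T₁ ((T₂ T₃) (T₄ T₅))): 3×5 by 5×13 → 3×13, cost 3·5·13 = 195; cumulative 2395
((T₁ ((T₂ T₃) (T₄ T₅))) T₆): 3×13 by 13×20 → 3×20, cost 3·13·20 = 780; cumulative 3175
Total: 3175 scalar multiplications.

3175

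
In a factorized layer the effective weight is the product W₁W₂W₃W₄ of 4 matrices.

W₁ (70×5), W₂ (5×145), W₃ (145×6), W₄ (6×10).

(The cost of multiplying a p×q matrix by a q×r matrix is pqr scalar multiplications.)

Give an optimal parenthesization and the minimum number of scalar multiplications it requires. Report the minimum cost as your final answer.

Adjacent pairs: W₁W₂ = 70·5·145 = 50750; W₂W₃ = 5·145·6 = 4350; W₃W₄ = 145·6·10 = 8700.
Length 3: W₁..W₃: k=1: 0+4350+70·5·6=6450; k=2: 50750+0+70·145·6=111650 → min 6450 | W₂..W₄: k=2: 0+8700+5·145·10=15950; k=3: 4350+0+5·6·10=4650 → min 4650.
Length 4: W₁..W₄: k=1: 0+4650+70·5·10=8150; k=2: 50750+8700+70·145·10=160950; k=3: 6450+0+70·6·10=10650 → min 8150.
Optimal parenthesization: (W₁((W₂W₃)W₄)) with cost 8150.

8150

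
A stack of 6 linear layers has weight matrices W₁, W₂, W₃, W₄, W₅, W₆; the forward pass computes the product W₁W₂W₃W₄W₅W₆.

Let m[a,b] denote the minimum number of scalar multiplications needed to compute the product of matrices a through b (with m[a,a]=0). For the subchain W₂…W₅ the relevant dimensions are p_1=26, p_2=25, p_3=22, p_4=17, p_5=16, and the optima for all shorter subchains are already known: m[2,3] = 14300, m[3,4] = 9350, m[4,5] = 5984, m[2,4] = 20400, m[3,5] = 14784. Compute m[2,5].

m[2,5] = min over k∈[2,4] of m[2,k]+m[k+1,5]+p_{1}·p_k·p_{5}.
k=2: 0 + 14784 + 26·25·16 = 25184; k=3: 14300 + 5984 + 26·22·16 = 29436; k=4: 20400 + 0 + 26·17·16 = 27472.
Minimum: 25184 at k=2.

25184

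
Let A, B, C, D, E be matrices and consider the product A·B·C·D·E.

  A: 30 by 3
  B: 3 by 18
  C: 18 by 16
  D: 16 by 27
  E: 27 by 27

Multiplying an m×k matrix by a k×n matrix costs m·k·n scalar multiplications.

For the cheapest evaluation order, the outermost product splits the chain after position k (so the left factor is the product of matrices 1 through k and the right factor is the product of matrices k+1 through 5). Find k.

1

Adjacent pairs: AB = 30·3·18 = 1620; BC = 3·18·16 = 864; CD = 18·16·27 = 7776; DE = 16·27·27 = 11664.
Length 3: A..C: k=1: 0+864+30·3·16=2304; k=2: 1620+0+30·18·16=10260 → min 2304 | B..D: k=2: 0+7776+3·18·27=9234; k=3: 864+0+3·16·27=2160 → min 2160 | C..E: k=3: 0+11664+18·16·27=19440; k=4: 7776+0+18·27·27=20898 → min 19440.
Length 4: A..D: k=1: 0+2160+30·3·27=4590; k=2: 1620+7776+30·18·27=23976; k=3: 2304+0+30·16·27=15264 → min 4590 | B..E: k=2: 0+19440+3·18·27=20898; k=3: 864+11664+3·16·27=13824; k=4: 2160+0+3·27·27=4347 → min 4347.
Top-level splits: k=1: (A..A)·(B..E) → 0+4347+30·3·27 = 6777; k=2: (A..B)·(C..E) → 1620+19440+30·18·27 = 35640; k=3: (A..C)·(D..E) → 2304+11664+30·16·27 = 26928; k=4: (A..D)·(E..E) → 4590+0+30·27·27 = 26460.
Best split is after A, i.e. k = 1.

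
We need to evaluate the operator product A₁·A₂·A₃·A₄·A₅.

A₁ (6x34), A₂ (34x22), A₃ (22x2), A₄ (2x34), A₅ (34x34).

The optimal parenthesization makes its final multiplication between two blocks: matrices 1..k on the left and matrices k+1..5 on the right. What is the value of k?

3

Adjacent pairs: A₁A₂ = 6·34·22 = 4488; A₂A₃ = 34·22·2 = 1496; A₃A₄ = 22·2·34 = 1496; A₄A₅ = 2·34·34 = 2312.
Length 3: A₁..A₃: k=1: 0+1496+6·34·2=1904; k=2: 4488+0+6·22·2=4752 → min 1904 | A₂..A₄: k=2: 0+1496+34·22·34=26928; k=3: 1496+0+34·2·34=3808 → min 3808 | A₃..A₅: k=3: 0+2312+22·2·34=3808; k=4: 1496+0+22·34·34=26928 → min 3808.
Length 4: A₁..A₄: k=1: 0+3808+6·34·34=10744; k=2: 4488+1496+6·22·34=10472; k=3: 1904+0+6·2·34=2312 → min 2312 | A₂..A₅: k=2: 0+3808+34·22·34=29240; k=3: 1496+2312+34·2·34=6120; k=4: 3808+0+34·34·34=43112 → min 6120.
Top-level splits: k=1: (A₁..A₁)·(A₂..A₅) → 0+6120+6·34·34 = 13056; k=2: (A₁..A₂)·(A₃..A₅) → 4488+3808+6·22·34 = 12784; k=3: (A₁..A₃)·(A₄..A₅) → 1904+2312+6·2·34 = 4624; k=4: (A₁..A₄)·(A₅..A₅) → 2312+0+6·34·34 = 9248.
Best split is after A₃, i.e. k = 3.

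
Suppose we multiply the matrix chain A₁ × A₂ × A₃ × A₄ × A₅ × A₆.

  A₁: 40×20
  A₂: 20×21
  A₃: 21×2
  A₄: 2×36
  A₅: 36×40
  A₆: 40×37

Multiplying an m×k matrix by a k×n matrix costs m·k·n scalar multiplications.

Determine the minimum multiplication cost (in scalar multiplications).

Adjacent pairs: A₁A₂ = 40·20·21 = 16800; A₂A₃ = 20·21·2 = 840; A₃A₄ = 21·2·36 = 1512; A₄A₅ = 2·36·40 = 2880; A₅A₆ = 36·40·37 = 53280.
Length 3: A₁..A₃: k=1: 0+840+40·20·2=2440; k=2: 16800+0+40·21·2=18480 → min 2440 | A₂..A₄: k=2: 0+1512+20·21·36=16632; k=3: 840+0+20·2·36=2280 → min 2280 | A₃..A₅: k=3: 0+2880+21·2·40=4560; k=4: 1512+0+21·36·40=31752 → min 4560 | A₄..A₆: k=4: 0+53280+2·36·37=55944; k=5: 2880+0+2·40·37=5840 → min 5840.
Length 4: A₁..A₄: k=1: 0+2280+40·20·36=31080; k=2: 16800+1512+40·21·36=48552; k=3: 2440+0+40·2·36=5320 → min 5320 | A₂..A₅: k=2: 0+4560+20·21·40=21360; k=3: 840+2880+20·2·40=5320; k=4: 2280+0+20·36·40=31080 → min 5320 | A₃..A₆: k=3: 0+5840+21·2·37=7394; k=4: 1512+53280+21·36·37=82764; k=5: 4560+0+21·40·37=35640 → min 7394.
Length 5: A₁..A₅: k=1: 0+5320+40·20·40=37320; k=2: 16800+4560+40·21·40=54960; k=3: 2440+2880+40·2·40=8520; k=4: 5320+0+40·36·40=62920 → min 8520 | A₂..A₆: k=2: 0+7394+20·21·37=22934; k=3: 840+5840+20·2·37=8160; k=4: 2280+53280+20·36·37=82200; k=5: 5320+0+20·40·37=34920 → min 8160.
Length 6: A₁..A₆: k=1: 0+8160+40·20·37=37760; k=2: 16800+7394+40·21·37=55274; k=3: 2440+5840+40·2·37=11240; k=4: 5320+53280+40·36·37=111880; k=5: 8520+0+40·40·37=67720 → min 11240.
Optimal order: ((A₁ × (A₂ × A₃)) × ((A₄ × A₅) × A₆)) with cost 11240.

11240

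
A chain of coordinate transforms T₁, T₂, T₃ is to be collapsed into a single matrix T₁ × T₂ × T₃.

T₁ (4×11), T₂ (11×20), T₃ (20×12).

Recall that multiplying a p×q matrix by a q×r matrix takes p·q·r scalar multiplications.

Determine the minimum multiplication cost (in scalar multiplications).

Order (T₁ × (T₂ × T₃)): (T₂ × T₃): 11×20 by 20×12 → 11×12, cost 11·20·12 = 2640; (T₁ × (T₂ × T₃)): 4×11 by 11×12 → 4×12, cost 4·11·12 = 528; cumulative 3168. Total 3168.
Order ((T₁ × T₂) × T₃): (T₁ × T₂): 4×11 by 11×20 → 4×20, cost 4·11·20 = 880; ((T₁ × T₂) × T₃): 4×20 by 20×12 → 4×12, cost 4·20·12 = 960; cumulative 1840. Total 1840.
Minimum: 1840.

1840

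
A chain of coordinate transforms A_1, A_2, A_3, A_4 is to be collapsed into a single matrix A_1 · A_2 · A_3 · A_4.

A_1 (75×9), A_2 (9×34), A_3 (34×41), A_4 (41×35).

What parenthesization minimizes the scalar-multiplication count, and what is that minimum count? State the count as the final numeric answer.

49086

Adjacent pairs: A_1A_2 = 75·9·34 = 22950; A_2A_3 = 9·34·41 = 12546; A_3A_4 = 34·41·35 = 48790.
Length 3: A_1..A_3: k=1: 0+12546+75·9·41=40221; k=2: 22950+0+75·34·41=127500 → min 40221 | A_2..A_4: k=2: 0+48790+9·34·35=59500; k=3: 12546+0+9·41·35=25461 → min 25461.
Length 4: A_1..A_4: k=1: 0+25461+75·9·35=49086; k=2: 22950+48790+75·34·35=160990; k=3: 40221+0+75·41·35=147846 → min 49086.
Optimal parenthesization: (A_1 · ((A_2 · A_3) · A_4)) with cost 49086.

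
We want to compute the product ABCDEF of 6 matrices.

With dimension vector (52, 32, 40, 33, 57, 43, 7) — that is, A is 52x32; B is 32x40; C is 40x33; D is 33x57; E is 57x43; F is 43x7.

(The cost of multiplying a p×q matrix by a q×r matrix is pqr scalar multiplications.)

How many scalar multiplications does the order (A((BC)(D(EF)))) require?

91604

(BC): 32×40 by 40×33 → 32×33, cost 32·40·33 = 42240
(EF): 57×43 by 43×7 → 57×7, cost 57·43·7 = 17157
(D(EF)): 33×57 by 57×7 → 33×7, cost 33·57·7 = 13167; cumulative 30324
((BC)(D(EF))): 32×33 by 33×7 → 32×7, cost 32·33·7 = 7392; cumulative 79956
(A((BC)(D(EF)))): 52×32 by 32×7 → 52×7, cost 52·32·7 = 11648; cumulative 91604
Total: 91604 scalar multiplications.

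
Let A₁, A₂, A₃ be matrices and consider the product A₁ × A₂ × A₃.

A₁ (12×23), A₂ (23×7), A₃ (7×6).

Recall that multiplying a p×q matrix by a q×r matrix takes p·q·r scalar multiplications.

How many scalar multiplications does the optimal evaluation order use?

2436

Order (A₁ × (A₂ × A₃)): (A₂ × A₃): 23×7 by 7×6 → 23×6, cost 23·7·6 = 966; (A₁ × (A₂ × A₃)): 12×23 by 23×6 → 12×6, cost 12·23·6 = 1656; cumulative 2622. Total 2622.
Order ((A₁ × A₂) × A₃): (A₁ × A₂): 12×23 by 23×7 → 12×7, cost 12·23·7 = 1932; ((A₁ × A₂) × A₃): 12×7 by 7×6 → 12×6, cost 12·7·6 = 504; cumulative 2436. Total 2436.
Minimum: 2436.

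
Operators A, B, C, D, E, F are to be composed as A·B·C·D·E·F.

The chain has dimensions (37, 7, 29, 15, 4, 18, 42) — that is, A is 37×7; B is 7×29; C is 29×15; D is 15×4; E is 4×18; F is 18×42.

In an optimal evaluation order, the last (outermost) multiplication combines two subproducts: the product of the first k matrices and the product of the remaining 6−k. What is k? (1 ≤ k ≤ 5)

4

Adjacent pairs: AB = 37·7·29 = 7511; BC = 7·29·15 = 3045; CD = 29·15·4 = 1740; DE = 15·4·18 = 1080; EF = 4·18·42 = 3024.
Length 3: A..C: k=1: 0+3045+37·7·15=6930; k=2: 7511+0+37·29·15=23606 → min 6930 | B..D: k=2: 0+1740+7·29·4=2552; k=3: 3045+0+7·15·4=3465 → min 2552 | C..E: k=3: 0+1080+29·15·18=8910; k=4: 1740+0+29·4·18=3828 → min 3828 | D..F: k=4: 0+3024+15·4·42=5544; k=5: 1080+0+15·18·42=12420 → min 5544.
Length 4: A..D: k=1: 0+2552+37·7·4=3588; k=2: 7511+1740+37·29·4=13543; k=3: 6930+0+37·15·4=9150 → min 3588 | B..E: k=2: 0+3828+7·29·18=7482; k=3: 3045+1080+7·15·18=6015; k=4: 2552+0+7·4·18=3056 → min 3056 | C..F: k=3: 0+5544+29·15·42=23814; k=4: 1740+3024+29·4·42=9636; k=5: 3828+0+29·18·42=25752 → min 9636.
Length 5: A..E: k=1: 0+3056+37·7·18=7718; k=2: 7511+3828+37·29·18=30653; k=3: 6930+1080+37·15·18=18000; k=4: 3588+0+37·4·18=6252 → min 6252 | B..F: k=2: 0+9636+7·29·42=18162; k=3: 3045+5544+7·15·42=12999; k=4: 2552+3024+7·4·42=6752; k=5: 3056+0+7·18·42=8348 → min 6752.
Top-level splits: k=1: (A..A)·(B..F) → 0+6752+37·7·42 = 17630; k=2: (A..B)·(C..F) → 7511+9636+37·29·42 = 62213; k=3: (A..C)·(D..F) → 6930+5544+37·15·42 = 35784; k=4: (A..D)·(E..F) → 3588+3024+37·4·42 = 12828; k=5: (A..E)·(F..F) → 6252+0+37·18·42 = 34224.
Best split is after D, i.e. k = 4.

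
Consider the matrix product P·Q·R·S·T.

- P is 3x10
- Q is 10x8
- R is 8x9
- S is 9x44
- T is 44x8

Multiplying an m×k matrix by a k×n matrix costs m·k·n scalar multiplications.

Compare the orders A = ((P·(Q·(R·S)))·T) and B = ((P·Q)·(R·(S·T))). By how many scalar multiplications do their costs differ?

Order A = ((P·(Q·(R·S)))·T): (R·S): 8×9 by 9×44 → 8×44, cost 8·9·44 = 3168; (Q·(R·S)): 10×8 by 8×44 → 10×44, cost 10·8·44 = 3520; cumulative 6688; (P·(Q·(R·S))): 3×10 by 10×44 → 3×44, cost 3·10·44 = 1320; cumulative 8008; ((P·(Q·(R·S)))·T): 3×44 by 44×8 → 3×8, cost 3·44·8 = 1056; cumulative 9064. Total 9064.
Order B = ((P·Q)·(R·(S·T))): (P·Q): 3×10 by 10×8 → 3×8, cost 3·10·8 = 240; (S·T): 9×44 by 44×8 → 9×8, cost 9·44·8 = 3168; (R·(S·T)): 8×9 by 9×8 → 8×8, cost 8·9·8 = 576; cumulative 3744; ((P·Q)·(R·(S·T))): 3×8 by 8×8 → 3×8, cost 3·8·8 = 192; cumulative 4176. Total 4176.
Difference: |9064 − 4176| = 4888.

4888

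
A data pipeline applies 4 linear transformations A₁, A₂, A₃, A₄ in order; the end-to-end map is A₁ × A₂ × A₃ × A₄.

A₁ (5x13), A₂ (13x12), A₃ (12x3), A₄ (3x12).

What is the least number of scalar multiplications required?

Adjacent pairs: A₁A₂ = 5·13·12 = 780; A₂A₃ = 13·12·3 = 468; A₃A₄ = 12·3·12 = 432.
Length 3: A₁..A₃: k=1: 0+468+5·13·3=663; k=2: 780+0+5·12·3=960 → min 663 | A₂..A₄: k=2: 0+432+13·12·12=2304; k=3: 468+0+13·3·12=936 → min 936.
Length 4: A₁..A₄: k=1: 0+936+5·13·12=1716; k=2: 780+432+5·12·12=1932; k=3: 663+0+5·3·12=843 → min 843.
Optimal order: ((A₁ × (A₂ × A₃)) × A₄) with cost 843.

843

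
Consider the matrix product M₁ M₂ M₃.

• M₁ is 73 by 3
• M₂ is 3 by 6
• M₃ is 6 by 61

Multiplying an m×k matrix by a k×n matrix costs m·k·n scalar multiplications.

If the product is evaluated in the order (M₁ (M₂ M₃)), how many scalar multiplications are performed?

14457

(M₂ M₃): 3×6 by 6×61 → 3×61, cost 3·6·61 = 1098
(M₁ (M₂ M₃)): 73×3 by 3×61 → 73×61, cost 73·3·61 = 13359; cumulative 14457
Total: 14457 scalar multiplications.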